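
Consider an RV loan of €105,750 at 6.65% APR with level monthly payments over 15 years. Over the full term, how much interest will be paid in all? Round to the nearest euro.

€61,639

Monthly rate = 6.65%/12 = 0.0055417; payment = 105,750 × 0.0055417 / (1 − (1+0.0055417)^−180) = €929.94.
Total paid = 180 × €929.94 = €167,389.20; interest = €167,389.20 − €105,750 = €61,639.20.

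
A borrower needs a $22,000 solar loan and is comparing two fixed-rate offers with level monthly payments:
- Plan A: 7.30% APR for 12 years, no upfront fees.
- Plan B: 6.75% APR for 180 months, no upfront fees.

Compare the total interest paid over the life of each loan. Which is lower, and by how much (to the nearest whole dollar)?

Plan A: at 7.30% the monthly rate is 0.0060833, so the payment is 22,000 × 0.0060833 / (1 − 1.0060833^−144) = $229.78.
Total interest on Plan A = 144 × $229.78 − $22,000 = $11,088.32.
Plan B: monthly rate = 6.75%/12 = 0.0056250; payment = 22,000 × 0.0056250 / (1 − (1+0.0056250)^−180) = $194.68.
Total interest on Plan B = 180 × $194.68 − $22,000 = $13,042.40.
Plan A is lower by $1,954.08.

Plan A by $1,954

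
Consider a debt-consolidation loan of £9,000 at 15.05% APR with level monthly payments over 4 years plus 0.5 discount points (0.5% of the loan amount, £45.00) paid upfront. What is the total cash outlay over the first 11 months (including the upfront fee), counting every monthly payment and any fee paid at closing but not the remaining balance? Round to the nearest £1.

£2,803

Monthly rate = 15.05%/12 = 0.0125417; payment = 9,000 × 0.0125417 / (1 − (1+0.0125417)^−48) = £250.70.
Total outlay = 11 × £250.70 + £45.00 = £2,802.70.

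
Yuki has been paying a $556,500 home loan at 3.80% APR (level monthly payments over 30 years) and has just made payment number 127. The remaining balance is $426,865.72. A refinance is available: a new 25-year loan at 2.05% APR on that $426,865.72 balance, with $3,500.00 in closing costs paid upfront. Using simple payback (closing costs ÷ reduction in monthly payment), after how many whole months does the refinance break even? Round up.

Current payment = 556,500 × 3.8%/12 / (1 − (1+0.0031667)^−360) = $2,593.05.
Refinanced payment = 426,865.72 × 0.0017083 / (1 − (1+0.0017083)^−300) = $1,819.70.
Monthly savings = $2,593.05 − $1,819.70 = $773.35.
Break-even = $3,500.00 / $773.35 = 4.53 → 5 months.

5 months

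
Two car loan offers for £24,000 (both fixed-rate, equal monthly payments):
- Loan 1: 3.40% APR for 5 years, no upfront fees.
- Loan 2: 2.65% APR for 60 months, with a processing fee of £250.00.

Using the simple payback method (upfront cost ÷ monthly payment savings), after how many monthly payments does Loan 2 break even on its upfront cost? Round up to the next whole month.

32 months

Loan 1: monthly rate = 3.4%/12 = 0.0028333; payment = 24,000 × 0.0028333 / (1 − (1+0.0028333)^−60) = £435.53.
Loan 2: at 2.65% the monthly rate is 0.0022083, so the payment is 24,000 × 0.0022083 / (1 − 1.0022083^−60) = £427.53.
Monthly savings = £435.53 − £427.53 = £8.00.
Break-even = £250.00 / £8.00 = 31.25 → 32 months.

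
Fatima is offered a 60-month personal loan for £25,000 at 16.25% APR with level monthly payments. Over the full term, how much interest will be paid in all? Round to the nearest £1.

£11,677

At 16.25% the monthly rate is 0.0135417, so the payment is 25,000 × 0.0135417 / (1 − 1.0135417^−60) = £611.28.
Total paid = 60 × £611.28 = £36,676.80; interest = £36,676.80 − £25,000 = £11,676.80.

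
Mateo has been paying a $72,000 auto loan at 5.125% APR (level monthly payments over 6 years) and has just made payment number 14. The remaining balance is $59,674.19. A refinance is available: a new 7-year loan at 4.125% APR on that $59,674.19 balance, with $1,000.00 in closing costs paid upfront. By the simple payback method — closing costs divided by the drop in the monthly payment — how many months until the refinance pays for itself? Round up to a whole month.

3 months

Current payment = 72,000 × 5.125%/12 / (1 − (1+0.0042708)^−72) = $1,163.73.
Refinanced payment = 59,674.19 × 0.0034375 / (1 − (1+0.0034375)^−84) = $819.11.
Monthly savings = $1,163.73 − $819.11 = $344.62.
Break-even = $1,000.00 / $344.62 = 2.90 → 3 months.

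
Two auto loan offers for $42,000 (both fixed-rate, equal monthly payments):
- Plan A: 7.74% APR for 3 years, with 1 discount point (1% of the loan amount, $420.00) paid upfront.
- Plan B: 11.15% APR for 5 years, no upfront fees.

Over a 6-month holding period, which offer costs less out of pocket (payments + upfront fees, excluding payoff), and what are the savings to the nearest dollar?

Plan A: at 7.74% the monthly rate is 0.0064500, so the payment is 42,000 × 0.0064500 / (1 − 1.0064500^−36) = $1,311.10.
Plan B: at 11.15% the monthly rate is 0.0092917, so the payment is 42,000 × 0.0092917 / (1 − 1.0092917^−60) = $916.33.
Over 6 months: Plan A costs 6 × $1,311.10 + $420.00 = $8,286.60; Plan B costs 6 × $916.33 = $5,497.98.
Plan B is cheaper by $8,286.60 − $5,497.98 = $2,788.62.

Plan B by $2,789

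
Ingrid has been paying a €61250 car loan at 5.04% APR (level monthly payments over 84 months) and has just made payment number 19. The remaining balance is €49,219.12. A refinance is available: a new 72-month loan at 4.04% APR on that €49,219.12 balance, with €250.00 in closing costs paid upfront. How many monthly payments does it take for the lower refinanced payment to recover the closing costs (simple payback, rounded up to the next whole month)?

Current payment = 61,250 × 5.04%/12 / (1 − (1+0.0042000)^−84) = €866.85.
Refinanced payment = 49,219.12 × 0.0033667 / (1 − (1+0.0033667)^−72) = €770.94.
Monthly savings = €866.85 − €770.94 = €95.91.
Break-even = €250.00 / €95.91 = 2.61 → 3 months.

3 months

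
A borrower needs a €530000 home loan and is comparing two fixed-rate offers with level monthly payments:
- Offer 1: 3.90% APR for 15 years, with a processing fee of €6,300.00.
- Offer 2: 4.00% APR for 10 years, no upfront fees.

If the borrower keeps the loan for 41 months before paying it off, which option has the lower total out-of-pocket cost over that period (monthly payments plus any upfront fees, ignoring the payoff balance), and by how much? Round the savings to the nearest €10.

Offer 1: monthly rate = 3.9%/12 = 0.0032500; payment = 530,000 × 0.0032500 / (1 − (1+0.0032500)^−180) = €3,893.84.
Offer 2: at 4.00% the monthly rate is 0.0033333, so the payment is 530,000 × 0.0033333 / (1 − 1.0033333^−120) = €5,365.99.
Over 41 months: Offer 1 costs 41 × €3,893.84 + €6,300.00 = €165,947.44; Offer 2 costs 41 × €5,365.99 = €220,005.59.
Offer 1 is cheaper by €220,005.59 − €165,947.44 = €54,058.15.

Offer 1 by €54,060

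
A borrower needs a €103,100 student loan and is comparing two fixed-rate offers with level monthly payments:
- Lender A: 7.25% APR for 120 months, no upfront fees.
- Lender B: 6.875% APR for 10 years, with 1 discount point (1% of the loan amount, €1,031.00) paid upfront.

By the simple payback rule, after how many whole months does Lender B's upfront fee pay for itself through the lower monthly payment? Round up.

Lender A: at 7.25% the monthly rate is 0.0060417, so the payment is 103,100 × 0.0060417 / (1 − 1.0060417^−120) = €1,210.40.
Lender B: monthly rate = 6.875%/12 = 0.0057292; payment = 103,100 × 0.0057292 / (1 − (1+0.0057292)^−120) = €1,190.45.
Monthly savings = €1,210.40 − €1,190.45 = €19.95.
Break-even = €1,031.00 / €19.95 = 51.68 → 52 months.

52 months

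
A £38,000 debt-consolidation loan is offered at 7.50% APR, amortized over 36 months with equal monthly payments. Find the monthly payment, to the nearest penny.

£1,182.04

At 7.50% the monthly rate is 0.0062500, so the payment is 38,000 × 0.0062500 / (1 − 1.0062500^−36) = £1,182.04.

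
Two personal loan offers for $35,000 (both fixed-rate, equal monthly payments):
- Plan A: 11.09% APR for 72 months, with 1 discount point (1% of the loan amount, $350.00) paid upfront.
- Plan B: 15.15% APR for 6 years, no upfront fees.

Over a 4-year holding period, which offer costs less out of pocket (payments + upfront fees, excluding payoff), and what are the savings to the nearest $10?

Plan A by $3,260

Plan A: at 11.09% the monthly rate is 0.0092417, so the payment is 35,000 × 0.0092417 / (1 − 1.0092417^−72) = $667.81.
Plan B: at 15.15% the monthly rate is 0.0126250, so the payment is 35,000 × 0.0126250 / (1 − 1.0126250^−72) = $742.93.
Over 48 months: Plan A costs 48 × $667.81 + $350.00 = $32,404.88; Plan B costs 48 × $742.93 = $35,660.64.
Plan A is cheaper by $35,660.64 − $32,404.88 = $3,255.76.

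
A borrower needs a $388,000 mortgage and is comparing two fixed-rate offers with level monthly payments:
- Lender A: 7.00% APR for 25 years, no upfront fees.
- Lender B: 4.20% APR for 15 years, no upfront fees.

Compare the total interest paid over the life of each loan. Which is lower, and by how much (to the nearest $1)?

Lender A: at 7.00% the monthly rate is 0.0058333, so the payment is 388,000 × 0.0058333 / (1 − 1.0058333^−300) = $2,742.30.
Total interest on Lender A = 300 × $2,742.30 − $388,000 = $434,690.00.
Lender B: at 4.20% the monthly rate is 0.0035000, so the payment is 388,000 × 0.0035000 / (1 − 1.0035000^−180) = $2,909.03.
Total interest on Lender B = 180 × $2,909.03 − $388,000 = $135,625.40.
Lender B is lower by $299,064.60.

Lender B by $299,065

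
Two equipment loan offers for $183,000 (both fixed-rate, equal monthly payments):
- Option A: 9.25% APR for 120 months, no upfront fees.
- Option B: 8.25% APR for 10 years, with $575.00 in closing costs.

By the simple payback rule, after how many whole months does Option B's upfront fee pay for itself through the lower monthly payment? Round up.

Option A: at 9.25% the monthly rate is 0.0077083, so the payment is 183,000 × 0.0077083 / (1 − 1.0077083^−120) = $2,343.00.
Option B: at 8.25% the monthly rate is 0.0068750, so the payment is 183,000 × 0.0068750 / (1 − 1.0068750^−120) = $2,244.54.
Monthly savings = $2,343.00 − $2,244.54 = $98.46.
Break-even = $575.00 / $98.46 = 5.84 → 6 months.

6 months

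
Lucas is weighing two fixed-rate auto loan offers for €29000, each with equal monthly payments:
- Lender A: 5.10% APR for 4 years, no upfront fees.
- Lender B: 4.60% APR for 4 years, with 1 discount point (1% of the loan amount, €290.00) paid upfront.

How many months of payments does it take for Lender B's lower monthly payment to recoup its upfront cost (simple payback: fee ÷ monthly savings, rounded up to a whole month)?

45 months

Lender A: at 5.10% the monthly rate is 0.0042500, so the payment is 29,000 × 0.0042500 / (1 − 1.0042500^−48) = €669.16.
Lender B: monthly rate = 4.6%/12 = 0.0038333; payment = 29,000 × 0.0038333 / (1 − (1+0.0038333)^−48) = €662.61.
Monthly savings = €669.16 − €662.61 = €6.55.
Break-even = €290.00 / €6.55 = 44.27 → 45 months.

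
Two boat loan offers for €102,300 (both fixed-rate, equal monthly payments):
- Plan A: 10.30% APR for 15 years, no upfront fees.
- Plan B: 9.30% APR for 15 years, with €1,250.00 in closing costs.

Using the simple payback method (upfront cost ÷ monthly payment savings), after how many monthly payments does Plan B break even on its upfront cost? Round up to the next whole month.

21 months

Plan A: monthly rate = 10.3%/12 = 0.0085833; payment = 102,300 × 0.0085833 / (1 − (1+0.0085833)^−180) = €1,118.17.
Plan B: monthly rate = 9.3%/12 = 0.0077500; payment = 102,300 × 0.0077500 / (1 − (1+0.0077500)^−180) = €1,055.93.
Monthly savings = €1,118.17 − €1,055.93 = €62.24.
Break-even = €1,250.00 / €62.24 = 20.08 → 21 months.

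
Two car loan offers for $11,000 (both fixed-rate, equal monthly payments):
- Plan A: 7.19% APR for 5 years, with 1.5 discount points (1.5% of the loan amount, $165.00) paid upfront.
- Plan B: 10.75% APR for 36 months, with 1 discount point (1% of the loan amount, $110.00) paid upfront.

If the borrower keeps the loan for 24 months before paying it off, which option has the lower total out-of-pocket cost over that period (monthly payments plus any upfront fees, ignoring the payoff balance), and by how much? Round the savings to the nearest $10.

Plan A by $3,310

Plan A: at 7.19% the monthly rate is 0.0059917, so the payment is 11,000 × 0.0059917 / (1 − 1.0059917^−60) = $218.80.
Plan B: monthly rate = 10.75%/12 = 0.0089583; payment = 11,000 × 0.0089583 / (1 − (1+0.0089583)^−36) = $358.82.
Over 24 months: Plan A costs 24 × $218.80 + $165.00 = $5,416.20; Plan B costs 24 × $358.82 + $110.00 = $8,721.68.
Plan A is cheaper by $8,721.68 − $5,416.20 = $3,305.48.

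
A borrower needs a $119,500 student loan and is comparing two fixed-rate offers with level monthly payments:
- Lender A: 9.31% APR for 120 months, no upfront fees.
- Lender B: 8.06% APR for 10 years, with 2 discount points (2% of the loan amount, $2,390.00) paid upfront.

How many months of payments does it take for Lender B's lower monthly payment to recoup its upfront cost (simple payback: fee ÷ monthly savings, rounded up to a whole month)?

Lender A: at 9.31% the monthly rate is 0.0077583, so the payment is 119,500 × 0.0077583 / (1 − 1.0077583^−120) = $1,533.90.
Lender B: at 8.06% the monthly rate is 0.0067167, so the payment is 119,500 × 0.0067167 / (1 − 1.0067167^−120) = $1,453.66.
Monthly savings = $1,533.90 − $1,453.66 = $80.24.
Break-even = $2,390.00 / $80.24 = 29.79 → 30 months.

30 months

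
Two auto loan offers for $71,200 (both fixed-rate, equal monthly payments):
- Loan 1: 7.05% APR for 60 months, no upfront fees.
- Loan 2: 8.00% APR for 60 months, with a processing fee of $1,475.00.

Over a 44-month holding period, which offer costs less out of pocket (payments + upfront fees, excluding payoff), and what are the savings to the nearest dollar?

Loan 1: monthly rate = 7.05%/12 = 0.0058750; payment = 71,200 × 0.0058750 / (1 − (1+0.0058750)^−60) = $1,411.53.
Loan 2: at 8.00% the monthly rate is 0.0066667, so the payment is 71,200 × 0.0066667 / (1 − 1.0066667^−60) = $1,443.68.
Over 44 months: Loan 1 costs 44 × $1,411.53 = $62,107.32; Loan 2 costs 44 × $1,443.68 + $1,475.00 = $64,996.92.
Loan 1 is cheaper by $64,996.92 − $62,107.32 = $2,889.60.

Loan 1 by $2,890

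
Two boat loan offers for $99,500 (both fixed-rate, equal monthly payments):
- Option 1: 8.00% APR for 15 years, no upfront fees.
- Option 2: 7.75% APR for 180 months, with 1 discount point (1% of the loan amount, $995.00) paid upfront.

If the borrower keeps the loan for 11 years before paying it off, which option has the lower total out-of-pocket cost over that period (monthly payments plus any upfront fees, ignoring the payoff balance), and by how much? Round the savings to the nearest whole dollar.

Option 1: monthly rate = 8%/12 = 0.0066667; payment = 99,500 × 0.0066667 / (1 − (1+0.0066667)^−180) = $950.87.
Option 2: at 7.75% the monthly rate is 0.0064583, so the payment is 99,500 × 0.0064583 / (1 − 1.0064583^−180) = $936.57.
Over 132 months: Option 1 costs 132 × $950.87 = $125,514.84; Option 2 costs 132 × $936.57 + $995.00 = $124,622.24.
Option 2 is cheaper by $125,514.84 − $124,622.24 = $892.60.

Option 2 by $893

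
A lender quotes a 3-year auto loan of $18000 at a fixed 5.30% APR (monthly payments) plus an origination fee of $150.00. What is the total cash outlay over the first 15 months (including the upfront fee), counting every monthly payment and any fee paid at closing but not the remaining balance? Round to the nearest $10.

Monthly rate = 5.3%/12 = 0.0044167; payment = 18,000 × 0.0044167 / (1 − (1+0.0044167)^−36) = $541.90.
Total outlay = 15 × $541.90 + $150.00 = $8,278.50.

$8,280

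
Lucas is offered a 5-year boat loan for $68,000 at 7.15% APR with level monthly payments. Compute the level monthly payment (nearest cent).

Monthly rate = 7.15%/12 = 0.0059583; payment = 68,000 × 0.0059583 / (1 − (1+0.0059583)^−60) = $1,351.30.

$1,351.30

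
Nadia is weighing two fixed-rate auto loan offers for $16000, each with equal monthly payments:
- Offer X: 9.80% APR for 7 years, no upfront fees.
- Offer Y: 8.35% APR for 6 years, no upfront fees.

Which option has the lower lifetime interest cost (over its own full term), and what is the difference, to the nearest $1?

Offer Y by $1,778

Offer X: at 9.80% the monthly rate is 0.0081667, so the payment is 16,000 × 0.0081667 / (1 − 1.0081667^−84) = $263.97.
Total interest on Offer X = 84 × $263.97 − $16,000 = $6,173.48.
Offer Y: monthly rate = 8.35%/12 = 0.0069583; payment = 16,000 × 0.0069583 / (1 − (1+0.0069583)^−72) = $283.27.
Total interest on Offer Y = 72 × $283.27 − $16,000 = $4,395.44.
Offer Y is lower by $1,778.04.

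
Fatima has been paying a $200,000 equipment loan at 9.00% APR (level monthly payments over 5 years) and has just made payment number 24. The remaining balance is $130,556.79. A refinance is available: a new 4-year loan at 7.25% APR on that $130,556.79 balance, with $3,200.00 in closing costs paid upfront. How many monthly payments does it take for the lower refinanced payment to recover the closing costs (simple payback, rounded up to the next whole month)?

4 months

Current payment = 200,000 × 9%/12 / (1 − (1+0.0075000)^−60) = $4,151.67.
Refinanced payment = 130,556.79 × 0.0060417 / (1 − (1+0.0060417)^−48) = $3,141.51.
Monthly savings = $4,151.67 − $3,141.51 = $1,010.16.
Break-even = $3,200.00 / $1,010.16 = 3.17 → 4 months.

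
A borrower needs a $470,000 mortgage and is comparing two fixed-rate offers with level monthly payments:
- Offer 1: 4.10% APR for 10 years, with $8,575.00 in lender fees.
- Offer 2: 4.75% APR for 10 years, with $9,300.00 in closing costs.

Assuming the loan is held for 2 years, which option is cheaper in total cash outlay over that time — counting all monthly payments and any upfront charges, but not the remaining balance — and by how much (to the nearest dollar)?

Offer 1 by $4,252

Offer 1: at 4.10% the monthly rate is 0.0034167, so the payment is 470,000 × 0.0034167 / (1 − 1.0034167^−120) = $4,780.89.
Offer 2: monthly rate = 4.75%/12 = 0.0039583; payment = 470,000 × 0.0039583 / (1 − (1+0.0039583)^−120) = $4,927.84.
Over 24 months: Offer 1 costs 24 × $4,780.89 + $8,575.00 = $123,316.36; Offer 2 costs 24 × $4,927.84 + $9,300.00 = $127,568.16.
Offer 1 is cheaper by $127,568.16 − $123,316.36 = $4,251.80.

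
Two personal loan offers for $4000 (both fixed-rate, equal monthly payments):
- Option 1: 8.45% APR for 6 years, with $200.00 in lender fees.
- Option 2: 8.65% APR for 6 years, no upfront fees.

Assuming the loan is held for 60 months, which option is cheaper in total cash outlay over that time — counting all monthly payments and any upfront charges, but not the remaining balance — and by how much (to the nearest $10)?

Option 1: monthly rate = 8.45%/12 = 0.0070417; payment = 4,000 × 0.0070417 / (1 − (1+0.0070417)^−72) = $71.02.
Option 2: at 8.65% the monthly rate is 0.0072083, so the payment is 4,000 × 0.0072083 / (1 − 1.0072083^−72) = $71.41.
Over 60 months: Option 1 costs 60 × $71.02 + $200.00 = $4,461.20; Option 2 costs 60 × $71.41 = $4,284.60.
Option 2 is cheaper by $4,461.20 − $4,284.60 = $176.60.

Option 2 by $180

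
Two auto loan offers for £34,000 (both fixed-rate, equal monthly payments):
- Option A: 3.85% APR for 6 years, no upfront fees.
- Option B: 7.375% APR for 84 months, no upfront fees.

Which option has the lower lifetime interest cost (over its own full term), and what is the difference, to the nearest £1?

Option A by £5,498

Option A: at 3.85% the monthly rate is 0.0032083, so the payment is 34,000 × 0.0032083 / (1 − 1.0032083^−72) = £529.62.
Total interest on Option A = 72 × £529.62 − £34,000 = £4,132.64.
Option B: monthly rate = 7.375%/12 = 0.0061458; payment = 34,000 × 0.0061458 / (1 − (1+0.0061458)^−84) = £519.41.
Total interest on Option B = 84 × £519.41 − £34,000 = £9,630.44.
Option A is lower by £5,497.80.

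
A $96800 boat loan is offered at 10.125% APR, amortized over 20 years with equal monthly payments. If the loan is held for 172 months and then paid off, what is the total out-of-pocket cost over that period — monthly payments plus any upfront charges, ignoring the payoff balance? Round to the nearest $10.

Monthly rate = 10.125%/12 = 0.0084375; payment = 96,800 × 0.0084375 / (1 − (1+0.0084375)^−240) = $942.17.
Total outlay = 172 × $942.17 = $162,053.24.

$162,050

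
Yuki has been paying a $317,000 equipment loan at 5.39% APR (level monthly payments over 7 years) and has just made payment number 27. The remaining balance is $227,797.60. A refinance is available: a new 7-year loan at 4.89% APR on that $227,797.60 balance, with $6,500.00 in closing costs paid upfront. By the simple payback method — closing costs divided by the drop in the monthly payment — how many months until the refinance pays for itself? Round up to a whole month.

Current payment = 317,000 × 5.39%/12 / (1 − (1+0.0044917)^−84) = $4,538.77.
Refinanced payment = 227,797.60 × 0.0040750 / (1 − (1+0.0040750)^−84) = $3,207.91.
Monthly savings = $4,538.77 − $3,207.91 = $1,330.86.
Break-even = $6,500.00 / $1,330.86 = 4.88 → 5 months.

5 months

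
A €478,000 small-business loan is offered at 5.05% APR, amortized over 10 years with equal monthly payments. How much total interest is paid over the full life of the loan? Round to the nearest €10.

€131,790

Monthly rate = 5.05%/12 = 0.0042083; payment = 478,000 × 0.0042083 / (1 − (1+0.0042083)^−120) = €5,081.62.
Total paid = 120 × €5,081.62 = €609,794.40; interest = €609,794.40 − €478,000 = €131,794.40.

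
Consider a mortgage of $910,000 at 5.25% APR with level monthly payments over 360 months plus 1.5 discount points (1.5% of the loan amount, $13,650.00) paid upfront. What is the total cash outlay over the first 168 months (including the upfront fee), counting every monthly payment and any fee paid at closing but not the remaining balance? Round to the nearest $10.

$857,860

Monthly rate = 5.25%/12 = 0.0043750; payment = 910,000 × 0.0043750 / (1 − (1+0.0043750)^−360) = $5,025.05.
Total outlay = 168 × $5,025.05 + $13,650.00 = $857,858.40.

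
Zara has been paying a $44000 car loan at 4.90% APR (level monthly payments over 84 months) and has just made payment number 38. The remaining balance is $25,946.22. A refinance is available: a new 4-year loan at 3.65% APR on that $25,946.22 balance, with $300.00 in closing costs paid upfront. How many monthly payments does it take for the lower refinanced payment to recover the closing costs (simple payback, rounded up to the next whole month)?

8 months

Current payment = 44,000 × 4.9%/12 / (1 − (1+0.0040833)^−84) = $619.83.
Refinanced payment = 25,946.22 × 0.0030417 / (1 − (1+0.0030417)^−48) = $581.79.
Monthly savings = $619.83 − $581.79 = $38.04.
Break-even = $300.00 / $38.04 = 7.89 → 8 months.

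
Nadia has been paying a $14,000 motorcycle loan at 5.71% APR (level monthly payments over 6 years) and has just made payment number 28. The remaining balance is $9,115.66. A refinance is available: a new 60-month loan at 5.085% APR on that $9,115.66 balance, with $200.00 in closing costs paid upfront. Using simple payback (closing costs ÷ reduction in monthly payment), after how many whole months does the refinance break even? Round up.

4 months

Current payment = 14,000 × 5.71%/12 / (1 − (1+0.0047583)^−72) = $230.11.
Refinanced payment = 9,115.66 × 0.0042375 / (1 − (1+0.0042375)^−60) = $172.38.
Monthly savings = $230.11 − $172.38 = $57.73.
Break-even = $200.00 / $57.73 = 3.46 → 4 months.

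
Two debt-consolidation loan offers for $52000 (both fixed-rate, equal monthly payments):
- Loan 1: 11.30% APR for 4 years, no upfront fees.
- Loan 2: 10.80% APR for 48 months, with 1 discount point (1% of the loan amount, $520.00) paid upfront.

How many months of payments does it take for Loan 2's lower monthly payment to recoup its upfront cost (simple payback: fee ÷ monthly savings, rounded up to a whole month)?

42 months

Loan 1: monthly rate = 11.3%/12 = 0.0094167; payment = 52,000 × 0.0094167 / (1 − (1+0.0094167)^−48) = $1,351.56.
Loan 2: at 10.80% the monthly rate is 0.0090000, so the payment is 52,000 × 0.0090000 / (1 − 1.0090000^−48) = $1,338.92.
Monthly savings = $1,351.56 − $1,338.92 = $12.64.
Break-even = $520.00 / $12.64 = 41.14 → 42 months.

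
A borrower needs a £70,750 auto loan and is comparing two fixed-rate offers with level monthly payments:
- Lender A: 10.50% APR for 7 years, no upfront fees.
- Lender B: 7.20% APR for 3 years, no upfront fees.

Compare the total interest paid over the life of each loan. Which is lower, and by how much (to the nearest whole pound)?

Lender B by £21,326

Lender A: at 10.50% the monthly rate is 0.0087500, so the payment is 70,750 × 0.0087500 / (1 − 1.0087500^−84) = £1,192.89.
Total interest on Lender A = 84 × £1,192.89 − £70,750 = £29,452.76.
Lender B: at 7.20% the monthly rate is 0.0060000, so the payment is 70,750 × 0.0060000 / (1 − 1.0060000^−36) = £2,191.03.
Total interest on Lender B = 36 × £2,191.03 − £70,750 = £8,127.08.
Lender B is lower by £21,325.68.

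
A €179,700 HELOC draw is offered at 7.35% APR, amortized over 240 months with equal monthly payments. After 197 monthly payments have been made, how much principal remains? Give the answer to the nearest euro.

With monthly rate i = 7.35%/12 = 0.0061250, the balance after k of n payments is P · [(1+i)^n − (1+i)^k] / [(1+i)^n − 1].
(1+0.0061250)^240 = 4.32977866 and (1+0.0061250)^197 = 3.32990818, so the balance is 179,700 × (4.32977866 − 3.32990818) / (4.32977866 − 1) = €53,960.56.

€53,961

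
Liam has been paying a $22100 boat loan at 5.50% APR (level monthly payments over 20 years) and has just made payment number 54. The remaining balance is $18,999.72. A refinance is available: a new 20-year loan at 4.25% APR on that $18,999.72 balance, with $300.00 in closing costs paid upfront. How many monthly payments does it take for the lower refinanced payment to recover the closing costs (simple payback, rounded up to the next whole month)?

Current payment = 22,100 × 5.5%/12 / (1 − (1+0.0045833)^−240) = $152.02.
Refinanced payment = 18,999.72 × 0.0035417 / (1 − (1+0.0035417)^−240) = $117.65.
Monthly savings = $152.02 − $117.65 = $34.37.
Break-even = $300.00 / $34.37 = 8.73 → 9 months.

9 months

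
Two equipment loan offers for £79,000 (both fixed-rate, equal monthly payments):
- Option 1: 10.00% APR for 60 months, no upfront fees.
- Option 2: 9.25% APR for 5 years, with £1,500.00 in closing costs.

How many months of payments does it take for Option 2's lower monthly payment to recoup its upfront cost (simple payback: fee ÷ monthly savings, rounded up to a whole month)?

Option 1: at 10.00% the monthly rate is 0.0083333, so the payment is 79,000 × 0.0083333 / (1 − 1.0083333^−60) = £1,678.52.
Option 2: at 9.25% the monthly rate is 0.0077083, so the payment is 79,000 × 0.0077083 / (1 − 1.0077083^−60) = £1,649.51.
Monthly savings = £1,678.52 − £1,649.51 = £29.01.
Break-even = £1,500.00 / £29.01 = 51.71 → 52 months.

52 months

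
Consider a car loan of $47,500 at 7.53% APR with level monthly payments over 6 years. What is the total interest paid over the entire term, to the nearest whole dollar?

At 7.53% the monthly rate is 0.0062750, so the payment is 47,500 × 0.0062750 / (1 − 1.0062750^−72) = $821.97.
Total paid = 72 × $821.97 = $59,181.84; interest = $59,181.84 − $47,500 = $11,681.84.

$11,682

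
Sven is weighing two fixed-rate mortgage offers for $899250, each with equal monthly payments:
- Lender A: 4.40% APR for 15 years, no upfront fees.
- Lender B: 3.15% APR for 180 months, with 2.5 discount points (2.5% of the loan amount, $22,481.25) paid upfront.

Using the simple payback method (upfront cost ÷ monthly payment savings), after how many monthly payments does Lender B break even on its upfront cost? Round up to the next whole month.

Lender A: at 4.40% the monthly rate is 0.0036667, so the payment is 899,250 × 0.0036667 / (1 − 1.0036667^−180) = $6,833.33.
Lender B: monthly rate = 3.15%/12 = 0.0026250; payment = 899,250 × 0.0026250 / (1 − (1+0.0026250)^−180) = $6,275.13.
Monthly savings = $6,833.33 − $6,275.13 = $558.20.
Break-even = $22,481.25 / $558.20 = 40.27 → 41 months.

41 months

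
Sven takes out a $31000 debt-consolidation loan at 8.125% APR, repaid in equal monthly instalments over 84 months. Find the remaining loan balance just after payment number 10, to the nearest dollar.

$28,163

With monthly rate i = 8.125%/12 = 0.0067708, the balance after k of n payments is P · [(1+i)^n − (1+i)^k] / [(1+i)^n − 1].
(1+0.0067708)^84 = 1.76267615 and (1+0.0067708)^10 = 1.06980901, so the balance is 31,000 × (1.76267615 − 1.06980901) / (1.76267615 − 1) = $28,162.52.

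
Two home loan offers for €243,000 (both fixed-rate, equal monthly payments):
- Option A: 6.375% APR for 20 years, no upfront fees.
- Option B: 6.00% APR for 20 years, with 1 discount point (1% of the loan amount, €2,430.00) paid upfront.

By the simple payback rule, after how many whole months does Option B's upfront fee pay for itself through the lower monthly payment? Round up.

Option A: monthly rate = 6.375%/12 = 0.0053125; payment = 243,000 × 0.0053125 / (1 − (1+0.0053125)^−240) = €1,793.90.
Option B: monthly rate = 6%/12 = 0.0050000; payment = 243,000 × 0.0050000 / (1 − (1+0.0050000)^−240) = €1,740.93.
Monthly savings = €1,793.90 − €1,740.93 = €52.97.
Break-even = €2,430.00 / €52.97 = 45.88 → 46 months.

46 months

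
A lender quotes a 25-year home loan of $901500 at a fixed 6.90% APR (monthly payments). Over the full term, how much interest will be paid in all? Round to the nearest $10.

$992,770

At 6.90% the monthly rate is 0.0057500, so the payment is 901,500 × 0.0057500 / (1 − 1.0057500^−300) = $6,314.22.
Total paid = 300 × $6,314.22 = $1,894,266.00; interest = $1,894,266.00 − $901,500 = $992,766.00.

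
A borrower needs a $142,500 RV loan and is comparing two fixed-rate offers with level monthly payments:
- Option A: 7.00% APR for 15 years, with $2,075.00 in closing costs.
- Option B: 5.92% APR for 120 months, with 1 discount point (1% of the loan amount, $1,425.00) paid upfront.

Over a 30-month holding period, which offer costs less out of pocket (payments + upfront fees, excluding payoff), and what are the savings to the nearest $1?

Option A: monthly rate = 7%/12 = 0.0058333; payment = 142,500 × 0.0058333 / (1 − (1+0.0058333)^−180) = $1,280.83.
Option B: monthly rate = 5.92%/12 = 0.0049333; payment = 142,500 × 0.0049333 / (1 − (1+0.0049333)^−120) = $1,576.32.
Over 30 months: Option A costs 30 × $1,280.83 + $2,075.00 = $40,499.90; Option B costs 30 × $1,576.32 + $1,425.00 = $48,714.60.
Option A is cheaper by $48,714.60 − $40,499.90 = $8,214.70.

Option A by $8,215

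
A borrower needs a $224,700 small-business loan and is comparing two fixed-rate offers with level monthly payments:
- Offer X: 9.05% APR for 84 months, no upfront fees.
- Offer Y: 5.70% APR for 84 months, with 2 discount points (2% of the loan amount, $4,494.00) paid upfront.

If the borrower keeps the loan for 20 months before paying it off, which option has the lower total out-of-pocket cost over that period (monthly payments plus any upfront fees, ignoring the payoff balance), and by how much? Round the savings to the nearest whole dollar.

Offer X: at 9.05% the monthly rate is 0.0075417, so the payment is 224,700 × 0.0075417 / (1 − 1.0075417^−84) = $3,620.92.
Offer Y: at 5.70% the monthly rate is 0.0047500, so the payment is 224,700 × 0.0047500 / (1 − 1.0047500^−84) = $3,250.32.
Over 20 months: Offer X costs 20 × $3,620.92 = $72,418.40; Offer Y costs 20 × $3,250.32 + $4,494.00 = $69,500.40.
Offer Y is cheaper by $72,418.40 − $69,500.40 = $2,918.00.

Offer Y by $2,918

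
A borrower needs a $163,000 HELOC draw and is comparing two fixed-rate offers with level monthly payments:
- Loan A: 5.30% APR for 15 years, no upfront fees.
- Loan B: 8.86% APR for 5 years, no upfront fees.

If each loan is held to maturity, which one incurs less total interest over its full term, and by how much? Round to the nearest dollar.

Loan A: monthly rate = 5.3%/12 = 0.0044167; payment = 163,000 × 0.0044167 / (1 − (1+0.0044167)^−180) = $1,314.61.
Total interest on Loan A = 180 × $1,314.61 − $163,000 = $73,629.80.
Loan B: monthly rate = 8.86%/12 = 0.0073833; payment = 163,000 × 0.0073833 / (1 − (1+0.0073833)^−60) = $3,372.55.
Total interest on Loan B = 60 × $3,372.55 − $163,000 = $39,353.00.
Loan B is lower by $34,276.80.

Loan B by $34,277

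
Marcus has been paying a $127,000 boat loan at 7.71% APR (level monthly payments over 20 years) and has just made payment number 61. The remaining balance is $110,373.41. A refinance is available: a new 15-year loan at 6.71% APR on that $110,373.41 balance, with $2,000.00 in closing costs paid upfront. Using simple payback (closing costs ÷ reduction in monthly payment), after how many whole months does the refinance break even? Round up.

Current payment = 127,000 × 7.71%/12 / (1 − (1+0.0064250)^−240) = $1,039.47.
Refinanced payment = 110,373.41 × 0.0055917 / (1 − (1+0.0055917)^−180) = $974.26.
Monthly savings = $1,039.47 − $974.26 = $65.21.
Break-even = $2,000.00 / $65.21 = 30.67 → 31 months.

31 months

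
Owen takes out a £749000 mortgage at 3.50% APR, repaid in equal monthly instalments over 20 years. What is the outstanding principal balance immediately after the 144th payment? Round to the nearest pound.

With monthly rate i = 3.5%/12 = 0.0029167, the balance after k of n payments is P · [(1+i)^n − (1+i)^k] / [(1+i)^n − 1].
(1+0.0029167)^240 = 2.01170203 and (1+0.0029167)^144 = 1.52103145, so the balance is 749,000 × (2.01170203 − 1.52103145) / (2.01170203 − 1) = £363,261.37.

£363,261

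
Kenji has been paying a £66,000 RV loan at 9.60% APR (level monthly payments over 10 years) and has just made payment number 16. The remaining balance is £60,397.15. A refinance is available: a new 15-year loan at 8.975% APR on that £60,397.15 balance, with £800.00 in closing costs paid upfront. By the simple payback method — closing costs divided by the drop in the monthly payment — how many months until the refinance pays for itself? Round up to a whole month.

4 months

Current payment = 66,000 × 9.6%/12 / (1 − (1+0.0080000)^−120) = £857.64.
Refinanced payment = 60,397.15 × 0.0074792 / (1 − (1+0.0074792)^−180) = £611.69.
Monthly savings = £857.64 − £611.69 = £245.95.
Break-even = £800.00 / £245.95 = 3.25 → 4 months.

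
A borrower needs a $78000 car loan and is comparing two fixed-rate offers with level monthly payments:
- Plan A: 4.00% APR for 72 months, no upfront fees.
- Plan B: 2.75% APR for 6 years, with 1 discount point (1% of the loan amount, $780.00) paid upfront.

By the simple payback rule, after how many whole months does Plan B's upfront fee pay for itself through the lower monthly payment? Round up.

Plan A: monthly rate = 4%/12 = 0.0033333; payment = 78,000 × 0.0033333 / (1 − (1+0.0033333)^−72) = $1,220.32.
Plan B: monthly rate = 2.75%/12 = 0.0022917; payment = 78,000 × 0.0022917 / (1 − (1+0.0022917)^−72) = $1,176.40.
Monthly savings = $1,220.32 − $1,176.40 = $43.92.
Break-even = $780.00 / $43.92 = 17.76 → 18 months.

18 months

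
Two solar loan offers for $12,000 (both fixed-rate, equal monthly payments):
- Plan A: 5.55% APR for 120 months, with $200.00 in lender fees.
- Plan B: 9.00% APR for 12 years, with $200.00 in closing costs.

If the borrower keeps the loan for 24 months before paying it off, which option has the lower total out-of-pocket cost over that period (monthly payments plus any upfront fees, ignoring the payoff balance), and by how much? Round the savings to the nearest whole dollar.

Plan A: at 5.55% the monthly rate is 0.0046250, so the payment is 12,000 × 0.0046250 / (1 − 1.0046250^−120) = $130.53.
Plan B: monthly rate = 9%/12 = 0.0075000; payment = 12,000 × 0.0075000 / (1 − (1+0.0075000)^−144) = $136.56.
Over 24 months: Plan A costs 24 × $130.53 + $200.00 = $3,332.72; Plan B costs 24 × $136.56 + $200.00 = $3,477.44.
Plan A is cheaper by $3,477.44 − $3,332.72 = $144.72.

Plan A by $145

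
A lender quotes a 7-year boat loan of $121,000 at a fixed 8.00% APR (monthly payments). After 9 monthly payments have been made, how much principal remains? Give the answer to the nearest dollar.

With monthly rate i = 8%/12 = 0.0066667, the balance after k of n payments is P · [(1+i)^n − (1+i)^k] / [(1+i)^n − 1].
(1+0.0066667)^84 = 1.74742205 and (1+0.0066667)^9 = 1.06162514, so the balance is 121,000 × (1.74742205 − 1.06162514) / (1.74742205 − 1) = $111,023.52.

$111,024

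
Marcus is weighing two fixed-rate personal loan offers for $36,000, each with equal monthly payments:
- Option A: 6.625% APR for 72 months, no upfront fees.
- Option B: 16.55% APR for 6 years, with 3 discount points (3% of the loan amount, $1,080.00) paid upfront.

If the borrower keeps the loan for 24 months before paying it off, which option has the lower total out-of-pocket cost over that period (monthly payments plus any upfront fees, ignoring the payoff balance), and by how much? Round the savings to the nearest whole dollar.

Option A: monthly rate = 6.625%/12 = 0.0055208; payment = 36,000 × 0.0055208 / (1 − (1+0.0055208)^−72) = $607.30.
Option B: monthly rate = 16.55%/12 = 0.0137917; payment = 36,000 × 0.0137917 / (1 − (1+0.0137917)^−72) = $791.85.
Over 24 months: Option A costs 24 × $607.30 = $14,575.20; Option B costs 24 × $791.85 + $1,080.00 = $20,084.40.
Option A is cheaper by $20,084.40 − $14,575.20 = $5,509.20.

Option A by $5,509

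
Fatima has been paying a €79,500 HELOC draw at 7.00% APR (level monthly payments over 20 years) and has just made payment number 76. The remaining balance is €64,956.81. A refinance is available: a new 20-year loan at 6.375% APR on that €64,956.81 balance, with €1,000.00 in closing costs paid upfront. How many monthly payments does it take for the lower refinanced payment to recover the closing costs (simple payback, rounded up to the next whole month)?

Current payment = 79,500 × 7%/12 / (1 − (1+0.0058333)^−240) = €616.36.
Refinanced payment = 64,956.81 × 0.0053125 / (1 − (1+0.0053125)^−240) = €479.53.
Monthly savings = €616.36 − €479.53 = €136.83.
Break-even = €1,000.00 / €136.83 = 7.31 → 8 months.

8 months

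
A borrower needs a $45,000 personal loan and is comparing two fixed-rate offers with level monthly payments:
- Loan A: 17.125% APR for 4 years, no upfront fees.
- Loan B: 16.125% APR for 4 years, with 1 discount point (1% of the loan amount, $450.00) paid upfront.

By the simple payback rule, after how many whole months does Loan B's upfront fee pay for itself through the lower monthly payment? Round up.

Loan A: monthly rate = 17.125%/12 = 0.0142708; payment = 45,000 × 0.0142708 / (1 − (1+0.0142708)^−48) = $1,301.39.
Loan B: at 16.125% the monthly rate is 0.0134375, so the payment is 45,000 × 0.0134375 / (1 − 1.0134375^−48) = $1,278.20.
Monthly savings = $1,301.39 − $1,278.20 = $23.19.
Break-even = $450.00 / $23.19 = 19.40 → 20 months.

20 months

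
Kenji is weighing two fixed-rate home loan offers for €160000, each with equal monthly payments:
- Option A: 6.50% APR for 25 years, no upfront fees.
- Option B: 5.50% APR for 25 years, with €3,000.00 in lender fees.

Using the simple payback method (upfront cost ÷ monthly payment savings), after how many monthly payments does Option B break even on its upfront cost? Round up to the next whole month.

31 months

Option A: monthly rate = 6.5%/12 = 0.0054167; payment = 160,000 × 0.0054167 / (1 − (1+0.0054167)^−300) = €1,080.33.
Option B: monthly rate = 5.5%/12 = 0.0045833; payment = 160,000 × 0.0045833 / (1 − (1+0.0045833)^−300) = €982.54.
Monthly savings = €1,080.33 − €982.54 = €97.79.
Break-even = €3,000.00 / €97.79 = 30.68 → 31 months.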